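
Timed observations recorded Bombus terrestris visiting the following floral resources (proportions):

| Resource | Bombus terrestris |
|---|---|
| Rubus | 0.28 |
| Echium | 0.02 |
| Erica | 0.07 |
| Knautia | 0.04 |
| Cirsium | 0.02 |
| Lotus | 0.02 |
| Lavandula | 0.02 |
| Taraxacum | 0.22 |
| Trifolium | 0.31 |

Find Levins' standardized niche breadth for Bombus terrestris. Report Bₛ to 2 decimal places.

0.42

Σpᵢ² = 0.28² + 0.02² + 0.07² + 0.04² + 0.02² + 0.02² + 0.02² + 0.22² + 0.31² = 0.0784 + 0.0004 + 0.0049 + 0.0016 + 0.0004 + 0.0004 + 0.0004 + 0.0484 + 0.0961 = 0.2310
B = 1 / 0.2310 = 4.3290
Bₛ = (B − 1)/(n − 1) = (4.3290 − 1)/(9 − 1) = 3.3290/8 = 0.4161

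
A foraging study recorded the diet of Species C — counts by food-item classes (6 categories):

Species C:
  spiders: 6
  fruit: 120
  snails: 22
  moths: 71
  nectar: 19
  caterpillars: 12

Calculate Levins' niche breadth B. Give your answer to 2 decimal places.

Proportions for Species C (n=250): 6/250=0.0240, 120/250=0.4800, 22/250=0.0880, 71/250=0.2840, 19/250=0.0760, 12/250=0.0480
Σpᵢ² = 0.0240² + 0.4800² + 0.0880² + 0.2840² + 0.0760² + 0.0480² = 0.000576 + 0.230400 + 0.007744 + 0.080656 + 0.005776 + 0.002304 = 0.327456
B = 1 / 0.327456 = 3.0538

3.05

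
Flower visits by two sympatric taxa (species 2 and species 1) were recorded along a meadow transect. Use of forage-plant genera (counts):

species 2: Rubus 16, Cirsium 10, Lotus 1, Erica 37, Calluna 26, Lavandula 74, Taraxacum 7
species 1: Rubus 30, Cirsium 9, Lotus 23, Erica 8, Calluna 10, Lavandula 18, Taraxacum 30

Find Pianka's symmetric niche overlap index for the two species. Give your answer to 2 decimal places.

0.56

Proportions for species 2 (n=171): 16/171=0.0936, 10/171=0.0585, 1/171=0.0058, 37/171=0.2164, 26/171=0.1520, 74/171=0.4327, 7/171=0.0409
Proportions for species 1 (n=128): 30/128=0.2344, 9/128=0.0703, 23/128=0.1797, 8/128=0.0625, 10/128=0.0781, 18/128=0.1406, 30/128=0.2344
Σ p₁ᵢp₂ᵢ = 0.021940 + 0.004113 + 0.001042 + 0.013525 + 0.011871 + 0.060838 + 0.009587 = 0.122916
Σp_1ᵢ² = 0.0936² + 0.0585² + 0.0058² + 0.2164² + 0.1520² + 0.4327² + 0.0409² = 0.008761 + 0.003422 + 0.000034 + 0.046829 + 0.023104 + 0.187229 + 0.001673 = 0.271052
Σp_2ᵢ² = 0.2344² + 0.0703² + 0.1797² + 0.0625² + 0.0781² + 0.1406² + 0.2344² = 0.054943 + 0.004942 + 0.032292 + 0.003906 + 0.006100 + 0.019768 + 0.054943 = 0.176894
O = 0.122916 / √(0.271052 × 0.176894) = 0.122916 / 0.2189691 = 0.5613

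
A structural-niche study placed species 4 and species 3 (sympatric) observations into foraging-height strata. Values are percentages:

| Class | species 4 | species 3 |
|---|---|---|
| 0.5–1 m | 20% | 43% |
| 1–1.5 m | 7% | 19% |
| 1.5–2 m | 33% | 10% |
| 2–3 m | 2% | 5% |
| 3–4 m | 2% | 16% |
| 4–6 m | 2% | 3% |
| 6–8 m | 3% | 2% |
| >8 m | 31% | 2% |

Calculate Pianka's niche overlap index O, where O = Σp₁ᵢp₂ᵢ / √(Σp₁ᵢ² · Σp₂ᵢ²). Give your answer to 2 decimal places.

Convert percentages to proportions (divide by 100).
Σ p₁ᵢp₂ᵢ = 0.0860 + 0.0133 + 0.0330 + 0.0010 + 0.0032 + 0.0006 + 0.0006 + 0.0062 = 0.1439
Σp_1ᵢ² = 0.20² + 0.07² + 0.33² + 0.02² + 0.02² + 0.02² + 0.03² + 0.31² = 0.0400 + 0.0049 + 0.1089 + 0.0004 + 0.0004 + 0.0004 + 0.0009 + 0.0961 = 0.2520
Σp_2ᵢ² = 0.43² + 0.19² + 0.10² + 0.05² + 0.16² + 0.03² + 0.02² + 0.02² = 0.1849 + 0.0361 + 0.0100 + 0.0025 + 0.0256 + 0.0009 + 0.0004 + 0.0004 = 0.2608
O = 0.1439 / √(0.2520 × 0.2608) = 0.1439 / 0.25636 = 0.5613

0.56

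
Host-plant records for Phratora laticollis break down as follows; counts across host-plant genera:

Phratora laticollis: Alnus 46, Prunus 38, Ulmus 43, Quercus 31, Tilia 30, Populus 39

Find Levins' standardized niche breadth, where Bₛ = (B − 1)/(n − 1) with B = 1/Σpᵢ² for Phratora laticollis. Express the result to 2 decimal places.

Proportions for Phratora laticollis (n=227): 46/227=0.2026, 38/227=0.1674, 43/227=0.1894, 31/227=0.1366, 30/227=0.1322, 39/227=0.1718
Σpᵢ² = 0.2026² + 0.1674² + 0.1894² + 0.1366² + 0.1322² + 0.1718² = 0.041047 + 0.028023 + 0.035872 + 0.018660 + 0.017477 + 0.029515 = 0.170594
B = 1 / 0.170594 = 5.8619
Bₛ = (B − 1)/(n − 1) = (5.8619 − 1)/(6 − 1) = 4.8619/5 = 0.9724

0.97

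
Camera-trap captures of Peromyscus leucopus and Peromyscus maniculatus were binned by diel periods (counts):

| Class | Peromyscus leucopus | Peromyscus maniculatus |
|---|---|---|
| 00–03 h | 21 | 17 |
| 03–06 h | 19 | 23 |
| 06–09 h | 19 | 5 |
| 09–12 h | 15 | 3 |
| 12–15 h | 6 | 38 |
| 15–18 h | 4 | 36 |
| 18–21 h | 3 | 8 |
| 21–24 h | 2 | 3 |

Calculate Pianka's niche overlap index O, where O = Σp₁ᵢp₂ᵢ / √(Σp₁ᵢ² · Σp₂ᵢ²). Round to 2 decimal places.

0.58

Proportions for Peromyscus leucopus (n=89): 21/89=0.2360, 19/89=0.2135, 19/89=0.2135, 15/89=0.1685, 6/89=0.0674, 4/89=0.0449, 3/89=0.0337, 2/89=0.0225
Proportions for Peromyscus maniculatus (n=133): 17/133=0.1278, 23/133=0.1729, 5/133=0.0376, 3/133=0.0226, 38/133=0.2857, 36/133=0.2707, 8/133=0.0602, 3/133=0.0226
Σ p₁ᵢp₂ᵢ = 0.030161 + 0.036914 + 0.008028 + 0.003808 + 0.019256 + 0.012154 + 0.002029 + 0.000509 = 0.112859
Σp_1ᵢ² = 0.2360² + 0.2135² + 0.2135² + 0.1685² + 0.0674² + 0.0449² + 0.0337² + 0.0225² = 0.055696 + 0.045582 + 0.045582 + 0.028392 + 0.004543 + 0.002016 + 0.001136 + 0.000506 = 0.183453
Σp_2ᵢ² = 0.1278² + 0.1729² + 0.0376² + 0.0226² + 0.2857² + 0.2707² + 0.0602² + 0.0226² = 0.016333 + 0.029894 + 0.001414 + 0.000511 + 0.081624 + 0.073278 + 0.003624 + 0.000511 = 0.207189
O = 0.112859 / √(0.183453 × 0.207189) = 0.112859 / 0.1949601 = 0.5789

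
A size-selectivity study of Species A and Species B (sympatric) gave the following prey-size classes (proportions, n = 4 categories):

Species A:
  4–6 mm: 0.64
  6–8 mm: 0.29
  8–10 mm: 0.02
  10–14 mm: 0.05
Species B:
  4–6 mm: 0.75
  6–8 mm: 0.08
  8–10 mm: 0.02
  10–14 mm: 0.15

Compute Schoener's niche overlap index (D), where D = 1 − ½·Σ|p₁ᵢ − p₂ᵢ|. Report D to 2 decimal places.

Σ|p₁ᵢ − p₂ᵢ| = 0.11 + 0.21 + 0.00 + 0.10 = 0.42
D = 1 − ½ × 0.42 = 1 − 0.210 = 0.7900

0.79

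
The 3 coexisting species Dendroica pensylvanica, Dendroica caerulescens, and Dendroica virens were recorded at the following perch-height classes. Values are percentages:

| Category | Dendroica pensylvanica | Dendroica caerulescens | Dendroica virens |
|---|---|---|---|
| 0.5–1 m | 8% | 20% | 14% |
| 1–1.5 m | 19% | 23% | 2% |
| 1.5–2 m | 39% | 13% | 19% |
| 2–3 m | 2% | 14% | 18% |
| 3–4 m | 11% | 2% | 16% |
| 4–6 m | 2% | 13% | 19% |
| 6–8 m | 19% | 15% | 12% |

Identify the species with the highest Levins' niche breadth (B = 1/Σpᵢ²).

Convert percentages to proportions (divide by 100).
Σp_pensᵢ² = 0.08² + 0.19² + 0.39² + 0.02² + 0.11² + 0.02² + 0.19² = 0.0064 + 0.0361 + 0.1521 + 0.0004 + 0.0121 + 0.0004 + 0.0361 = 0.2436
B_pens = 1 / 0.2436 = 4.1051
Σp_caerᵢ² = 0.20² + 0.23² + 0.13² + 0.14² + 0.02² + 0.13² + 0.15² = 0.0400 + 0.0529 + 0.0169 + 0.0196 + 0.0004 + 0.0169 + 0.0225 = 0.1692
B_caer = 1 / 0.1692 = 5.9102
Σp_vireᵢ² = 0.14² + 0.02² + 0.19² + 0.18² + 0.16² + 0.19² + 0.12² = 0.0196 + 0.0004 + 0.0361 + 0.0324 + 0.0256 + 0.0361 + 0.0144 = 0.1646
B_vire = 1 / 0.1646 = 6.0753
Highest B → broadest niche (most generalist): Dendroica virens (B = 6.08).

Dendroica virens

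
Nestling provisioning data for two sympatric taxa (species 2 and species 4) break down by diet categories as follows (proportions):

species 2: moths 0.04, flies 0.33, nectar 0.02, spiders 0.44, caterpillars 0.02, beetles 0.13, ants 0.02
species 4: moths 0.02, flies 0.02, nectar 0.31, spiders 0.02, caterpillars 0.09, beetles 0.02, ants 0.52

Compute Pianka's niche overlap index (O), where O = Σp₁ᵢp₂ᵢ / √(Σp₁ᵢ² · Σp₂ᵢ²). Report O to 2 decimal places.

0.11

Σ p₁ᵢp₂ᵢ = 0.0008 + 0.0066 + 0.0062 + 0.0088 + 0.0018 + 0.0026 + 0.0104 = 0.0372
Σp_1ᵢ² = 0.04² + 0.33² + 0.02² + 0.44² + 0.02² + 0.13² + 0.02² = 0.0016 + 0.1089 + 0.0004 + 0.1936 + 0.0004 + 0.0169 + 0.0004 = 0.3222
Σp_2ᵢ² = 0.02² + 0.02² + 0.31² + 0.02² + 0.09² + 0.02² + 0.52² = 0.0004 + 0.0004 + 0.0961 + 0.0004 + 0.0081 + 0.0004 + 0.2704 = 0.3762
O = 0.0372 / √(0.3222 × 0.3762) = 0.0372 / 0.34815 = 0.1069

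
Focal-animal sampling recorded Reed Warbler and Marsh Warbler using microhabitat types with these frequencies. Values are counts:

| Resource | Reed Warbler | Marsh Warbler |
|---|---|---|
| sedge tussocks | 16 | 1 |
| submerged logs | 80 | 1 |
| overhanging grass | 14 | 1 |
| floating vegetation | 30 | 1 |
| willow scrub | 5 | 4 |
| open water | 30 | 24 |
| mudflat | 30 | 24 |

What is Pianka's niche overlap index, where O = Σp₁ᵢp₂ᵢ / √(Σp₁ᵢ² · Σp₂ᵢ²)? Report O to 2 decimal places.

0.48

Proportions for Reed Warbler (n=205): 16/205=0.0780, 80/205=0.3902, 14/205=0.0683, 30/205=0.1463, 5/205=0.0244, 30/205=0.1463, 30/205=0.1463
Proportions for Marsh Warbler (n=56): 1/56=0.0179, 1/56=0.0179, 1/56=0.0179, 1/56=0.0179, 4/56=0.0714, 24/56=0.4286, 24/56=0.4286
Σ p₁ᵢp₂ᵢ = 0.001396 + 0.006985 + 0.001223 + 0.002619 + 0.001742 + 0.062704 + 0.062704 = 0.139373
Σp_1ᵢ² = 0.0780² + 0.3902² + 0.0683² + 0.1463² + 0.0244² + 0.1463² + 0.1463² = 0.006084 + 0.152256 + 0.004665 + 0.021404 + 0.000595 + 0.021404 + 0.021404 = 0.227812
Σp_2ᵢ² = 0.0179² + 0.0179² + 0.0179² + 0.0179² + 0.0714² + 0.4286² + 0.4286² = 0.000320 + 0.000320 + 0.000320 + 0.000320 + 0.005098 + 0.183698 + 0.183698 = 0.373774
O = 0.139373 / √(0.227812 × 0.373774) = 0.139373 / 0.2918051 = 0.4776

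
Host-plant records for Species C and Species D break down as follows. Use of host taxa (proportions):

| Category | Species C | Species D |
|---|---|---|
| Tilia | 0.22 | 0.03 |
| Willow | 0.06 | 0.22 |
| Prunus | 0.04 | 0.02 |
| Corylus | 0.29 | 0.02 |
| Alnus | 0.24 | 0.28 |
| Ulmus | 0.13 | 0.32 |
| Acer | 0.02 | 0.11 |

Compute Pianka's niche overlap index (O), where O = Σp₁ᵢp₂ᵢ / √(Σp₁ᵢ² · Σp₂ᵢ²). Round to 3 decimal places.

0.605

Σ p₁ᵢp₂ᵢ = 0.0066 + 0.0132 + 0.0008 + 0.0058 + 0.0672 + 0.0416 + 0.0022 = 0.1374
Σp_1ᵢ² = 0.22² + 0.06² + 0.04² + 0.29² + 0.24² + 0.13² + 0.02² = 0.0484 + 0.0036 + 0.0016 + 0.0841 + 0.0576 + 0.0169 + 0.0004 = 0.2126
Σp_2ᵢ² = 0.03² + 0.22² + 0.02² + 0.02² + 0.28² + 0.32² + 0.11² = 0.0009 + 0.0484 + 0.0004 + 0.0004 + 0.0784 + 0.1024 + 0.0121 = 0.2430
O = 0.1374 / √(0.2126 × 0.2430) = 0.1374 / 0.227292 = 0.60451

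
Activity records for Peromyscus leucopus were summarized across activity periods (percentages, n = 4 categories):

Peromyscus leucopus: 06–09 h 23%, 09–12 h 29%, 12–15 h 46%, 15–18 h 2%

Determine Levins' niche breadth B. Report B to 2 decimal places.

Convert percentages to proportions (divide by 100).
Σpᵢ² = 0.23² + 0.29² + 0.46² + 0.02² = 0.0529 + 0.0841 + 0.2116 + 0.0004 = 0.3490
B = 1 / 0.3490 = 2.8653

2.87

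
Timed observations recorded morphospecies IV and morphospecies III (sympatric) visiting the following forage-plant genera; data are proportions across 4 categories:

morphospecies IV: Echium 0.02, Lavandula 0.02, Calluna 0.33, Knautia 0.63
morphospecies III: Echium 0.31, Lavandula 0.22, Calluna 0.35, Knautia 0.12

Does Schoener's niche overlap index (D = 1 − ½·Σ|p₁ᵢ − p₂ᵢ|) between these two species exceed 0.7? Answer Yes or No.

Σ|p₁ᵢ − p₂ᵢ| = 0.29 + 0.20 + 0.02 + 0.51 = 1.02
D = 1 − ½ × 1.02 = 1 − 0.510 = 0.4900
D = 0.4900 < 0.7 → No.

No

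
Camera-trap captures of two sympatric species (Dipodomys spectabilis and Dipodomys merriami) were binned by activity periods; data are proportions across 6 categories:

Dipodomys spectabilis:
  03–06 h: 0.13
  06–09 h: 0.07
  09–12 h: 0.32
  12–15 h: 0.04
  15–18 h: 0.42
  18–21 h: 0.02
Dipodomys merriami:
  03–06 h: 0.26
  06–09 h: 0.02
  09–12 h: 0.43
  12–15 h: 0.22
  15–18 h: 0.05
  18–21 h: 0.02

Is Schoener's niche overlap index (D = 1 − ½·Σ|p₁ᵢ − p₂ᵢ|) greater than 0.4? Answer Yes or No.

Yes

Σ|p₁ᵢ − p₂ᵢ| = 0.13 + 0.05 + 0.11 + 0.18 + 0.37 + 0.00 = 0.84
D = 1 − ½ × 0.84 = 1 − 0.420 = 0.5800
D = 0.5800 > 0.4 → Yes.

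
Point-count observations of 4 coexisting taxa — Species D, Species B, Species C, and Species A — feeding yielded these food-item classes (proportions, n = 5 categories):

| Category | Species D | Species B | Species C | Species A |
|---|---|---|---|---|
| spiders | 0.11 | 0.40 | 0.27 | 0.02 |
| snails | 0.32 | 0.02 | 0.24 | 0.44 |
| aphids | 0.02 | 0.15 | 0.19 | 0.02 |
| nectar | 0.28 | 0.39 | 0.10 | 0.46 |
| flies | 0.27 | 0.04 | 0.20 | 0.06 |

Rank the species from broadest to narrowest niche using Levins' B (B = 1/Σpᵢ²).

Σp_Dᵢ² = 0.11² + 0.32² + 0.02² + 0.28² + 0.27² = 0.0121 + 0.1024 + 0.0004 + 0.0784 + 0.0729 = 0.2662
B_D = 1 / 0.2662 = 3.7566
Σp_Bᵢ² = 0.40² + 0.02² + 0.15² + 0.39² + 0.04² = 0.1600 + 0.0004 + 0.0225 + 0.1521 + 0.0016 = 0.3366
B_B = 1 / 0.3366 = 2.9709
Σp_Cᵢ² = 0.27² + 0.24² + 0.19² + 0.10² + 0.20² = 0.0729 + 0.0576 + 0.0361 + 0.0100 + 0.0400 = 0.2166
B_C = 1 / 0.2166 = 4.6168
Σp_Aᵢ² = 0.02² + 0.44² + 0.02² + 0.46² + 0.06² = 0.0004 + 0.1936 + 0.0004 + 0.2116 + 0.0036 = 0.4096
B_A = 1 / 0.4096 = 2.4414
Ranking by B (broadest → narrowest): Species C (4.62) > Species D (3.76) > Species B (2.97) > Species A (2.44)

Species C > Species D > Species B > Species A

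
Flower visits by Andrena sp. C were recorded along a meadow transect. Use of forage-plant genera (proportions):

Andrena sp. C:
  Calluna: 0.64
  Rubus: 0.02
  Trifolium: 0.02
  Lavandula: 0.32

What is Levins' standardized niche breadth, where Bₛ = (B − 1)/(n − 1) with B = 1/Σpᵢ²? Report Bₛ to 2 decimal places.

Σpᵢ² = 0.64² + 0.02² + 0.02² + 0.32² = 0.4096 + 0.0004 + 0.0004 + 0.1024 = 0.5128
B = 1 / 0.5128 = 1.9501
Bₛ = (B − 1)/(n − 1) = (1.9501 − 1)/(4 − 1) = 0.9501/3 = 0.3167

0.32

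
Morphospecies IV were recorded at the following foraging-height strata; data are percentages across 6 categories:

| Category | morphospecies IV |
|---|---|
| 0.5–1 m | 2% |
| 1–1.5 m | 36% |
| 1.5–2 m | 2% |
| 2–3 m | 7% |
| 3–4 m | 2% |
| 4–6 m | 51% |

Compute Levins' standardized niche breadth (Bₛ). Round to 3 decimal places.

0.305

Convert percentages to proportions (divide by 100).
Σpᵢ² = 0.02² + 0.36² + 0.02² + 0.07² + 0.02² + 0.51² = 0.0004 + 0.1296 + 0.0004 + 0.0049 + 0.0004 + 0.2601 = 0.3958
B = 1 / 0.3958 = 2.52653
Bₛ = (B − 1)/(n − 1) = (2.52653 − 1)/(6 − 1) = 1.52653/5 = 0.30531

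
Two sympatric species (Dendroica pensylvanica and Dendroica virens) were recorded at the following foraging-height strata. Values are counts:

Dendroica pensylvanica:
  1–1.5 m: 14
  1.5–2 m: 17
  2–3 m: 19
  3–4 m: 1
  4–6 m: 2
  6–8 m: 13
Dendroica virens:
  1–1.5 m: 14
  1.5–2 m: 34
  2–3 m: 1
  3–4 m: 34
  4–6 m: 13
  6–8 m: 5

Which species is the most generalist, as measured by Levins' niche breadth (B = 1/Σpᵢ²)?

Dendroica pensylvanica

Proportions for Dendroica pensylvanica (n=66): 14/66=0.2121, 17/66=0.2576, 19/66=0.2879, 1/66=0.0152, 2/66=0.0303, 13/66=0.1970
Proportions for Dendroica virens (n=101): 14/101=0.1386, 34/101=0.3366, 1/101=0.0099, 34/101=0.3366, 13/101=0.1287, 5/101=0.0495
Σp_pensᵢ² = 0.2121² + 0.2576² + 0.2879² + 0.0152² + 0.0303² + 0.1970² = 0.044986 + 0.066358 + 0.082886 + 0.000231 + 0.000918 + 0.038809 = 0.234188
B_pens = 1 / 0.234188 = 4.2701
Σp_vireᵢ² = 0.1386² + 0.3366² + 0.0099² + 0.3366² + 0.1287² + 0.0495² = 0.019210 + 0.113300 + 0.000098 + 0.113300 + 0.016564 + 0.002450 = 0.264922
B_vire = 1 / 0.264922 = 3.7747
Highest B → broadest niche (most generalist): Dendroica pensylvanica (B = 4.27).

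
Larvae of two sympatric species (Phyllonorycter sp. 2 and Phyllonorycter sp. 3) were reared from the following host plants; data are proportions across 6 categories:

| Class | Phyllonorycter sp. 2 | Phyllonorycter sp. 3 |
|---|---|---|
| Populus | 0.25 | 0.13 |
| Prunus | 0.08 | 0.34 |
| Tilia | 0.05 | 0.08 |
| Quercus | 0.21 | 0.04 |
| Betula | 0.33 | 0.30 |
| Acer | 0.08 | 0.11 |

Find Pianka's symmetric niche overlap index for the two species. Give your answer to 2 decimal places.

Σ p₁ᵢp₂ᵢ = 0.0325 + 0.0272 + 0.0040 + 0.0084 + 0.0990 + 0.0088 = 0.1799
Σp_1ᵢ² = 0.25² + 0.08² + 0.05² + 0.21² + 0.33² + 0.08² = 0.0625 + 0.0064 + 0.0025 + 0.0441 + 0.1089 + 0.0064 = 0.2308
Σp_2ᵢ² = 0.13² + 0.34² + 0.08² + 0.04² + 0.30² + 0.11² = 0.0169 + 0.1156 + 0.0064 + 0.0016 + 0.0900 + 0.0121 = 0.2426
O = 0.1799 / √(0.2308 × 0.2426) = 0.1799 / 0.23663 = 0.7603

0.76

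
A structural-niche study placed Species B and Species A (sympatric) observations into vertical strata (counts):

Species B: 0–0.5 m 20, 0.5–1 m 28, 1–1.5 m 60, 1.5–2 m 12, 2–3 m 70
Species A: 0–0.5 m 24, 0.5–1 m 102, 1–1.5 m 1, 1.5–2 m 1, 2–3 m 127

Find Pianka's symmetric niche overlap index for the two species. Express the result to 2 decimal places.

Proportions for Species B (n=190): 20/190=0.1053, 28/190=0.1474, 60/190=0.3158, 12/190=0.0632, 70/190=0.3684
Proportions for Species A (n=255): 24/255=0.0941, 102/255=0.4000, 1/255=0.0039, 1/255=0.0039, 127/255=0.4980
Σ p₁ᵢp₂ᵢ = 0.009909 + 0.058960 + 0.001232 + 0.000246 + 0.183463 = 0.253810
Σp_1ᵢ² = 0.1053² + 0.1474² + 0.3158² + 0.0632² + 0.3684² = 0.011088 + 0.021727 + 0.099730 + 0.003994 + 0.135719 = 0.272258
Σp_2ᵢ² = 0.0941² + 0.4000² + 0.0039² + 0.0039² + 0.4980² = 0.008855 + 0.160000 + 0.000015 + 0.000015 + 0.248004 = 0.416889
O = 0.253810 / √(0.272258 × 0.416889) = 0.253810 / 0.3368996 = 0.7534

0.75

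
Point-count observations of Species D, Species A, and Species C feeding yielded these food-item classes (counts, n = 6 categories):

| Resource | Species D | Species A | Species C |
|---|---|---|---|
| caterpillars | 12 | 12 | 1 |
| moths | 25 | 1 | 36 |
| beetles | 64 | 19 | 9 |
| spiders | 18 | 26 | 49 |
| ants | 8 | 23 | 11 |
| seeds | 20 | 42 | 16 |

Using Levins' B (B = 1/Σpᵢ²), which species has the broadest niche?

Species A

Proportions for Species D (n=147): 12/147=0.0816, 25/147=0.1701, 64/147=0.4354, 18/147=0.1224, 8/147=0.0544, 20/147=0.1361
Proportions for Species A (n=123): 12/123=0.0976, 1/123=0.0081, 19/123=0.1545, 26/123=0.2114, 23/123=0.1870, 42/123=0.3415
Proportions for Species C (n=122): 1/122=0.0082, 36/122=0.2951, 9/122=0.0738, 49/122=0.4016, 11/122=0.0902, 16/122=0.1311
Σp_Dᵢ² = 0.0816² + 0.1701² + 0.4354² + 0.1224² + 0.0544² + 0.1361² = 0.006659 + 0.028934 + 0.189573 + 0.014982 + 0.002959 + 0.018523 = 0.261630
B_D = 1 / 0.261630 = 3.8222
Σp_Aᵢ² = 0.0976² + 0.0081² + 0.1545² + 0.2114² + 0.1870² + 0.3415² = 0.009526 + 0.000066 + 0.023870 + 0.044690 + 0.034969 + 0.116622 = 0.229743
B_A = 1 / 0.229743 = 4.3527
Σp_Cᵢ² = 0.0082² + 0.2951² + 0.0738² + 0.4016² + 0.0902² + 0.1311² = 0.000067 + 0.087084 + 0.005446 + 0.161283 + 0.008136 + 0.017187 = 0.279203
B_C = 1 / 0.279203 = 3.5816
Highest B → broadest niche (most generalist): Species A (B = 4.35).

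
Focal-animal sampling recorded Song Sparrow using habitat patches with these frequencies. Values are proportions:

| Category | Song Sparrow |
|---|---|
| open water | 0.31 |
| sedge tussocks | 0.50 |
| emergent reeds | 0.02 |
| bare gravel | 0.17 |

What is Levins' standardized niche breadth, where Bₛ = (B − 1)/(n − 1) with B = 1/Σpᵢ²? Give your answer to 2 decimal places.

Σpᵢ² = 0.31² + 0.50² + 0.02² + 0.17² = 0.0961 + 0.2500 + 0.0004 + 0.0289 = 0.3754
B = 1 / 0.3754 = 2.6638
Bₛ = (B − 1)/(n − 1) = (2.6638 − 1)/(4 − 1) = 1.6638/3 = 0.5546

0.55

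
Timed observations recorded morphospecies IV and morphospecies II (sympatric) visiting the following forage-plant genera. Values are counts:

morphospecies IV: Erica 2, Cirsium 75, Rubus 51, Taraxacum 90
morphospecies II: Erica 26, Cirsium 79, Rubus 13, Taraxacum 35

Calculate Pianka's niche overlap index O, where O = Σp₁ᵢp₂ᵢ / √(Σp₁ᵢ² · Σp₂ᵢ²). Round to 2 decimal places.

0.84

Proportions for morphospecies IV (n=218): 2/218=0.0092, 75/218=0.3440, 51/218=0.2339, 90/218=0.4128
Proportions for morphospecies II (n=153): 26/153=0.1699, 79/153=0.5163, 13/153=0.0850, 35/153=0.2288
Σ p₁ᵢp₂ᵢ = 0.001563 + 0.177607 + 0.019882 + 0.094449 = 0.293501
Σp_1ᵢ² = 0.0092² + 0.3440² + 0.2339² + 0.4128² = 0.000085 + 0.118336 + 0.054709 + 0.170404 = 0.343534
Σp_2ᵢ² = 0.1699² + 0.5163² + 0.0850² + 0.2288² = 0.028866 + 0.266566 + 0.007225 + 0.052349 = 0.355006
O = 0.293501 / √(0.343534 × 0.355006) = 0.293501 / 0.3492229 = 0.8404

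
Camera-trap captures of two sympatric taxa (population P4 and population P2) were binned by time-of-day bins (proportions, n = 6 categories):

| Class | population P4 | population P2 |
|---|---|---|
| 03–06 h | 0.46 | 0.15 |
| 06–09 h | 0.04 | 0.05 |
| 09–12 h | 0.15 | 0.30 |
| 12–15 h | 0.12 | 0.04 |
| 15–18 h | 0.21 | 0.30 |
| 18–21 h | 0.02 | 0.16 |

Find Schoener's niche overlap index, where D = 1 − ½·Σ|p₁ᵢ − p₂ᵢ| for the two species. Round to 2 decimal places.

0.61

Σ|p₁ᵢ − p₂ᵢ| = 0.31 + 0.01 + 0.15 + 0.08 + 0.09 + 0.14 = 0.78
D = 1 − ½ × 0.78 = 1 − 0.390 = 0.6100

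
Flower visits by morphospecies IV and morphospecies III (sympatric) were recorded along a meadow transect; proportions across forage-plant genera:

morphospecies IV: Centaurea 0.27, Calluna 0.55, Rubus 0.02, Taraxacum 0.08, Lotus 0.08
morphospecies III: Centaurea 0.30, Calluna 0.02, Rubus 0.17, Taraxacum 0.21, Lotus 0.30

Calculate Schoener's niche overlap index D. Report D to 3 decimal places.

Σ|p₁ᵢ − p₂ᵢ| = 0.03 + 0.53 + 0.15 + 0.13 + 0.22 = 1.06
D = 1 − ½ × 1.06 = 1 − 0.530 = 0.47000

0.470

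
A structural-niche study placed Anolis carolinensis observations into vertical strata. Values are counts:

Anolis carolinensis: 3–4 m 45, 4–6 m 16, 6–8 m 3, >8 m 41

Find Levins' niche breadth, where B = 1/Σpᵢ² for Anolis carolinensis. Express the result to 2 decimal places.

2.78

Proportions for Anolis carolinensis (n=105): 45/105=0.4286, 16/105=0.1524, 3/105=0.0286, 41/105=0.3905
Σpᵢ² = 0.4286² + 0.1524² + 0.0286² + 0.3905² = 0.183698 + 0.023226 + 0.000818 + 0.152490 = 0.360232
B = 1 / 0.360232 = 2.7760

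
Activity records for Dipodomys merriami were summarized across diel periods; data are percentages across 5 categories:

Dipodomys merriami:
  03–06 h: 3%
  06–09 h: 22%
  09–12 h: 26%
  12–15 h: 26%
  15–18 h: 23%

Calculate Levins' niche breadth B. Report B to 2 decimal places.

4.21

Convert percentages to proportions (divide by 100).
Σpᵢ² = 0.03² + 0.22² + 0.26² + 0.26² + 0.23² = 0.0009 + 0.0484 + 0.0676 + 0.0676 + 0.0529 = 0.2374
B = 1 / 0.2374 = 4.2123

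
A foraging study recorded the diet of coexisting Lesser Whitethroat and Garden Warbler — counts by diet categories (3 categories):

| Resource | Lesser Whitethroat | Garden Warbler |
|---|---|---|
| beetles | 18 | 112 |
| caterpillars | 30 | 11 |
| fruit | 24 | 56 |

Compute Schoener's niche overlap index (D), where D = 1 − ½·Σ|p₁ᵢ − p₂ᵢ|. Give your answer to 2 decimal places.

Proportions for Lesser Whitethroat (n=72): 18/72=0.2500, 30/72=0.4167, 24/72=0.3333
Proportions for Garden Warbler (n=179): 112/179=0.6257, 11/179=0.0615, 56/179=0.3128
Σ|p₁ᵢ − p₂ᵢ| = 0.3757 + 0.3552 + 0.0205 = 0.7514
D = 1 − ½ × 0.7514 = 1 − 0.37570 = 0.62430

0.62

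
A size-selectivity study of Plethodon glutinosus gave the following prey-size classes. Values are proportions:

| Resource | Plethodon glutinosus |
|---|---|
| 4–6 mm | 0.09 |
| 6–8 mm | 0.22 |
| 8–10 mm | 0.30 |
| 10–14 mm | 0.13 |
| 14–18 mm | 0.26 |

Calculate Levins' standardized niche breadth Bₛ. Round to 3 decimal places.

0.832

Σpᵢ² = 0.09² + 0.22² + 0.30² + 0.13² + 0.26² = 0.0081 + 0.0484 + 0.0900 + 0.0169 + 0.0676 = 0.2310
B = 1 / 0.2310 = 4.32900
Bₛ = (B − 1)/(n − 1) = (4.32900 − 1)/(5 − 1) = 3.32900/4 = 0.83225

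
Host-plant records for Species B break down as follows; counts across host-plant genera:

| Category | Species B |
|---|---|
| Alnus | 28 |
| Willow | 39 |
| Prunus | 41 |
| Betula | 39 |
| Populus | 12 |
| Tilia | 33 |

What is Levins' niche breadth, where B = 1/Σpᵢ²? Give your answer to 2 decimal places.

Proportions for Species B (n=192): 28/192=0.1458, 39/192=0.2031, 41/192=0.2135, 39/192=0.2031, 12/192=0.0625, 33/192=0.1719
Σpᵢ² = 0.1458² + 0.2031² + 0.2135² + 0.2031² + 0.0625² + 0.1719² = 0.021258 + 0.041250 + 0.045582 + 0.041250 + 0.003906 + 0.029550 = 0.182796
B = 1 / 0.182796 = 5.4706

5.47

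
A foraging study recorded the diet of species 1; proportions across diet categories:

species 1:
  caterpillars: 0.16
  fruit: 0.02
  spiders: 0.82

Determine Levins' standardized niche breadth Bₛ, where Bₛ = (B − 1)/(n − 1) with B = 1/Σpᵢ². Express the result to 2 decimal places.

0.22

Σpᵢ² = 0.16² + 0.02² + 0.82² = 0.0256 + 0.0004 + 0.6724 = 0.6984
B = 1 / 0.6984 = 1.4318
Bₛ = (B − 1)/(n − 1) = (1.4318 − 1)/(3 − 1) = 0.4318/2 = 0.2159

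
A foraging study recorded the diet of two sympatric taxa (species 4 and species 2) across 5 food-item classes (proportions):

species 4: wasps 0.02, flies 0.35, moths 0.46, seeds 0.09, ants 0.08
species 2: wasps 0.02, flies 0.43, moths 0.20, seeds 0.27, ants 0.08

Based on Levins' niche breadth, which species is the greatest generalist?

species 2

Σp_4ᵢ² = 0.02² + 0.35² + 0.46² + 0.09² + 0.08² = 0.0004 + 0.1225 + 0.2116 + 0.0081 + 0.0064 = 0.3490
B_4 = 1 / 0.3490 = 2.8653
Σp_2ᵢ² = 0.02² + 0.43² + 0.20² + 0.27² + 0.08² = 0.0004 + 0.1849 + 0.0400 + 0.0729 + 0.0064 = 0.3046
B_2 = 1 / 0.3046 = 3.2830
Highest B → broadest niche (most generalist): species 2 (B = 3.28).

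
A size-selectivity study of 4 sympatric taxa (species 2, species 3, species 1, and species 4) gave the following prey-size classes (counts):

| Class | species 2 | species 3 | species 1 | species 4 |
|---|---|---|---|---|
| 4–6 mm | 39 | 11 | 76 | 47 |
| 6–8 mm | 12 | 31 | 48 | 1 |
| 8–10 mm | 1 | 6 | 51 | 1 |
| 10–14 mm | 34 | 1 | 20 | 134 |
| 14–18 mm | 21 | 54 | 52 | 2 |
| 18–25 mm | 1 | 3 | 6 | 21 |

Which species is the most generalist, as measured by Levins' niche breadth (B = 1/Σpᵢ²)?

species 1

Proportions for species 2 (n=108): 39/108=0.3611, 12/108=0.1111, 1/108=0.0093, 34/108=0.3148, 21/108=0.1944, 1/108=0.0093
Proportions for species 3 (n=106): 11/106=0.1038, 31/106=0.2925, 6/106=0.0566, 1/106=0.0094, 54/106=0.5094, 3/106=0.0283
Proportions for species 1 (n=253): 76/253=0.3004, 48/253=0.1897, 51/253=0.2016, 20/253=0.0791, 52/253=0.2055, 6/253=0.0237
Proportions for species 4 (n=206): 47/206=0.2282, 1/206=0.0049, 1/206=0.0049, 134/206=0.6505, 2/206=0.0097, 21/206=0.1019
Σp_2ᵢ² = 0.3611² + 0.1111² + 0.0093² + 0.3148² + 0.1944² + 0.0093² = 0.130393 + 0.012343 + 0.000086 + 0.099099 + 0.037791 + 0.000086 = 0.279798
B_2 = 1 / 0.279798 = 3.5740
Σp_3ᵢ² = 0.1038² + 0.2925² + 0.0566² + 0.0094² + 0.5094² + 0.0283² = 0.010774 + 0.085556 + 0.003204 + 0.000088 + 0.259488 + 0.000801 = 0.359911
B_3 = 1 / 0.359911 = 2.7785
Σp_1ᵢ² = 0.3004² + 0.1897² + 0.2016² + 0.0791² + 0.2055² + 0.0237² = 0.090240 + 0.035986 + 0.040643 + 0.006257 + 0.042230 + 0.000562 = 0.215918
B_1 = 1 / 0.215918 = 4.6314
Σp_4ᵢ² = 0.2282² + 0.0049² + 0.0049² + 0.6505² + 0.0097² + 0.1019² = 0.052075 + 0.000024 + 0.000024 + 0.423150 + 0.000094 + 0.010384 = 0.485751
B_4 = 1 / 0.485751 = 2.0587
Highest B → broadest niche (most generalist): species 1 (B = 4.63).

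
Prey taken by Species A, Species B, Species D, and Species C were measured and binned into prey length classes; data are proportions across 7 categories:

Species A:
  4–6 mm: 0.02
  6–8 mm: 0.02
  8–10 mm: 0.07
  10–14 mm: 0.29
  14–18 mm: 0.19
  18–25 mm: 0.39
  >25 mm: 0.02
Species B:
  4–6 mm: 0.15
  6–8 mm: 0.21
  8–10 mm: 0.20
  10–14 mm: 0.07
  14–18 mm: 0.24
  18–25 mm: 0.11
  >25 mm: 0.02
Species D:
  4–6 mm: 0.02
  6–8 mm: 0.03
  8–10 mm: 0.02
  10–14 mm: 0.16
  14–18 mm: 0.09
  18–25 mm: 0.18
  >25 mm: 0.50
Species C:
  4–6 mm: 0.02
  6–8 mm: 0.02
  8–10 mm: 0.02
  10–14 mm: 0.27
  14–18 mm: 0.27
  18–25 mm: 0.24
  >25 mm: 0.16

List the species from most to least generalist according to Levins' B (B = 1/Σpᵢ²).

Species B > Species C > Species A > Species D

Σp_Aᵢ² = 0.02² + 0.02² + 0.07² + 0.29² + 0.19² + 0.39² + 0.02² = 0.0004 + 0.0004 + 0.0049 + 0.0841 + 0.0361 + 0.1521 + 0.0004 = 0.2784
B_A = 1 / 0.2784 = 3.5920
Σp_Bᵢ² = 0.15² + 0.21² + 0.20² + 0.07² + 0.24² + 0.11² + 0.02² = 0.0225 + 0.0441 + 0.0400 + 0.0049 + 0.0576 + 0.0121 + 0.0004 = 0.1816
B_B = 1 / 0.1816 = 5.5066
Σp_Dᵢ² = 0.02² + 0.03² + 0.02² + 0.16² + 0.09² + 0.18² + 0.50² = 0.0004 + 0.0009 + 0.0004 + 0.0256 + 0.0081 + 0.0324 + 0.2500 = 0.3178
B_D = 1 / 0.3178 = 3.1466
Σp_Cᵢ² = 0.02² + 0.02² + 0.02² + 0.27² + 0.27² + 0.24² + 0.16² = 0.0004 + 0.0004 + 0.0004 + 0.0729 + 0.0729 + 0.0576 + 0.0256 = 0.2302
B_C = 1 / 0.2302 = 4.3440
Ranking by B (broadest → narrowest): Species B (5.51) > Species C (4.34) > Species A (3.59) > Species D (3.15)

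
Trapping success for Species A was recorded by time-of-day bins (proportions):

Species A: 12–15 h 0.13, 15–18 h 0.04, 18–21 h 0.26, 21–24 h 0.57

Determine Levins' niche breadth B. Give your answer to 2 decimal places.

2.43

Σpᵢ² = 0.13² + 0.04² + 0.26² + 0.57² = 0.0169 + 0.0016 + 0.0676 + 0.3249 = 0.4110
B = 1 / 0.4110 = 2.4331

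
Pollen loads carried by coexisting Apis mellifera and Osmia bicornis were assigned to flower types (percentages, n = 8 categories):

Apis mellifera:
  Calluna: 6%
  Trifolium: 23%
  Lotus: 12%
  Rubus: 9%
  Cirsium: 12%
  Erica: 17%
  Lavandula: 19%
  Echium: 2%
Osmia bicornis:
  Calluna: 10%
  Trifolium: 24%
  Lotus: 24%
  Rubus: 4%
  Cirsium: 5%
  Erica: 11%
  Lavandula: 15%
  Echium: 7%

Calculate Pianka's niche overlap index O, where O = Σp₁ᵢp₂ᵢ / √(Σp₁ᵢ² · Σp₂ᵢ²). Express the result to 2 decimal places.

0.91

Convert percentages to proportions (divide by 100).
Σ p₁ᵢp₂ᵢ = 0.0060 + 0.0552 + 0.0288 + 0.0036 + 0.0060 + 0.0187 + 0.0285 + 0.0014 = 0.1482
Σp_1ᵢ² = 0.06² + 0.23² + 0.12² + 0.09² + 0.12² + 0.17² + 0.19² + 0.02² = 0.0036 + 0.0529 + 0.0144 + 0.0081 + 0.0144 + 0.0289 + 0.0361 + 0.0004 = 0.1588
Σp_2ᵢ² = 0.10² + 0.24² + 0.24² + 0.04² + 0.05² + 0.11² + 0.15² + 0.07² = 0.0100 + 0.0576 + 0.0576 + 0.0016 + 0.0025 + 0.0121 + 0.0225 + 0.0049 = 0.1688
O = 0.1482 / √(0.1588 × 0.1688) = 0.1482 / 0.16372 = 0.9052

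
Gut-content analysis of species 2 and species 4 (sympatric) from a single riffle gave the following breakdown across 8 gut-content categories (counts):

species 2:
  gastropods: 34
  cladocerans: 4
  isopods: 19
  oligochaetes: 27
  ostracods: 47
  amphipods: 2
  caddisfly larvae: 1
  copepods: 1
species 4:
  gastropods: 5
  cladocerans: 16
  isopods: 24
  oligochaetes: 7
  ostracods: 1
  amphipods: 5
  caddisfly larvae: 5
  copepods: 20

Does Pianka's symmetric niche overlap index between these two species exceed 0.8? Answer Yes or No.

No

Proportions for species 2 (n=135): 34/135=0.2519, 4/135=0.0296, 19/135=0.1407, 27/135=0.2000, 47/135=0.3481, 2/135=0.0148, 1/135=0.0074, 1/135=0.0074
Proportions for species 4 (n=83): 5/83=0.0602, 16/83=0.1928, 24/83=0.2892, 7/83=0.0843, 1/83=0.0120, 5/83=0.0602, 5/83=0.0602, 20/83=0.2410
Σ p₁ᵢp₂ᵢ = 0.015164 + 0.005707 + 0.040690 + 0.016860 + 0.004177 + 0.000891 + 0.000445 + 0.001783 = 0.085717
Σp_1ᵢ² = 0.2519² + 0.0296² + 0.1407² + 0.2000² + 0.3481² + 0.0148² + 0.0074² + 0.0074² = 0.063454 + 0.000876 + 0.019796 + 0.040000 + 0.121174 + 0.000219 + 0.000055 + 0.000055 = 0.245629
Σp_2ᵢ² = 0.0602² + 0.1928² + 0.2892² + 0.0843² + 0.0120² + 0.0602² + 0.0602² + 0.2410² = 0.003624 + 0.037172 + 0.083637 + 0.007106 + 0.000144 + 0.003624 + 0.003624 + 0.058081 = 0.197012
O = 0.085717 / √(0.245629 × 0.197012) = 0.085717 / 0.2199815 = 0.3897
O = 0.3897 < 0.8 → No.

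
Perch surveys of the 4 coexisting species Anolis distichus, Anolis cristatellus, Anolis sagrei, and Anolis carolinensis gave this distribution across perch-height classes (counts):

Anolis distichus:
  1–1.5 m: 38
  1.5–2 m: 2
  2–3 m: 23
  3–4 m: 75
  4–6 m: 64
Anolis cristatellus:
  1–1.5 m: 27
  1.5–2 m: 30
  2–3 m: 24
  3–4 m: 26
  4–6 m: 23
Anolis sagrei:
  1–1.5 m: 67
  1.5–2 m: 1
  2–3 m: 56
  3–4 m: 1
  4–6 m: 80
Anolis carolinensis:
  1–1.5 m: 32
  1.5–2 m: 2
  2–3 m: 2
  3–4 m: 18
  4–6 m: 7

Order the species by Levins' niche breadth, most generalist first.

Anolis cristatellus > Anolis distichus > Anolis sagrei > Anolis carolinensis

Proportions for Anolis distichus (n=202): 38/202=0.1881, 2/202=0.0099, 23/202=0.1139, 75/202=0.3713, 64/202=0.3168
Proportions for Anolis cristatellus (n=130): 27/130=0.2077, 30/130=0.2308, 24/130=0.1846, 26/130=0.2000, 23/130=0.1769
Proportions for Anolis sagrei (n=205): 67/205=0.3268, 1/205=0.0049, 56/205=0.2732, 1/205=0.0049, 80/205=0.3902
Proportions for Anolis carolinensis (n=61): 32/61=0.5246, 2/61=0.0328, 2/61=0.0328, 18/61=0.2951, 7/61=0.1148
Σp_distᵢ² = 0.1881² + 0.0099² + 0.1139² + 0.3713² + 0.3168² = 0.035382 + 0.000098 + 0.012973 + 0.137864 + 0.100362 = 0.286679
B_dist = 1 / 0.286679 = 3.4882
Σp_crisᵢ² = 0.2077² + 0.2308² + 0.1846² + 0.2000² + 0.1769² = 0.043139 + 0.053269 + 0.034077 + 0.040000 + 0.031294 = 0.201779
B_cris = 1 / 0.201779 = 4.9559
Σp_sagrᵢ² = 0.3268² + 0.0049² + 0.2732² + 0.0049² + 0.3902² = 0.106798 + 0.000024 + 0.074638 + 0.000024 + 0.152256 = 0.333740
B_sagr = 1 / 0.333740 = 2.9963
Σp_caroᵢ² = 0.5246² + 0.0328² + 0.0328² + 0.2951² + 0.1148² = 0.275205 + 0.001076 + 0.001076 + 0.087084 + 0.013179 = 0.377620
B_caro = 1 / 0.377620 = 2.6482
Ranking by B (broadest → narrowest): Anolis cristatellus (4.96) > Anolis distichus (3.49) > Anolis sagrei (3.00) > Anolis carolinensis (2.65)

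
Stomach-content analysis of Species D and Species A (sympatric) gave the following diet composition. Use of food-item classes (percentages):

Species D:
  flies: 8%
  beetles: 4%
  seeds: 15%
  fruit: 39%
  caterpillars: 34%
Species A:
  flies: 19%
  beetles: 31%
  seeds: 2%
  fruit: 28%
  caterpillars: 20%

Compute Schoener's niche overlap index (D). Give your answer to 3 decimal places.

Convert percentages to proportions (divide by 100).
Σ|p₁ᵢ − p₂ᵢ| = 0.11 + 0.27 + 0.13 + 0.11 + 0.14 = 0.76
D = 1 − ½ × 0.76 = 1 − 0.380 = 0.62000

0.620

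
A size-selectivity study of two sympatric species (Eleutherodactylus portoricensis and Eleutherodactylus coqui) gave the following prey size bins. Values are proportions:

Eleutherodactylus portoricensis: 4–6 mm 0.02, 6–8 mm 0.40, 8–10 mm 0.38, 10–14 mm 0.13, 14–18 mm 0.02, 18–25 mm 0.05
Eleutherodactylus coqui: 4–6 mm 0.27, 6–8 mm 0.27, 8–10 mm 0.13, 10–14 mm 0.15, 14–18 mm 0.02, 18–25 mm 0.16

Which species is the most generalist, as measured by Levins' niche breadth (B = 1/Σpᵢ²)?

Σp_portᵢ² = 0.02² + 0.40² + 0.38² + 0.13² + 0.02² + 0.05² = 0.0004 + 0.1600 + 0.1444 + 0.0169 + 0.0004 + 0.0025 = 0.3246
B_port = 1 / 0.3246 = 3.0807
Σp_coquᵢ² = 0.27² + 0.27² + 0.13² + 0.15² + 0.02² + 0.16² = 0.0729 + 0.0729 + 0.0169 + 0.0225 + 0.0004 + 0.0256 = 0.2112
B_coqu = 1 / 0.2112 = 4.7348
Highest B → broadest niche (most generalist): Eleutherodactylus coqui (B = 4.73).

Eleutherodactylus coqui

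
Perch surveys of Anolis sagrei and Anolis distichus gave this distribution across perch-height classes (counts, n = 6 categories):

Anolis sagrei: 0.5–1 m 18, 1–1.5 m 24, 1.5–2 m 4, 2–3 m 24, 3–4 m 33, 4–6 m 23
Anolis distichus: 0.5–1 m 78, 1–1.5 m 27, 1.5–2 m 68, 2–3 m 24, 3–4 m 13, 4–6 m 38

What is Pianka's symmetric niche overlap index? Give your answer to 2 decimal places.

Proportions for Anolis sagrei (n=126): 18/126=0.1429, 24/126=0.1905, 4/126=0.0317, 24/126=0.1905, 33/126=0.2619, 23/126=0.1825
Proportions for Anolis distichus (n=248): 78/248=0.3145, 27/248=0.1089, 68/248=0.2742, 24/248=0.0968, 13/248=0.0524, 38/248=0.1532
Σ p₁ᵢp₂ᵢ = 0.044942 + 0.020745 + 0.008692 + 0.018440 + 0.013724 + 0.027959 = 0.134502
Σp_1ᵢ² = 0.1429² + 0.1905² + 0.0317² + 0.1905² + 0.2619² + 0.1825² = 0.020420 + 0.036290 + 0.001005 + 0.036290 + 0.068592 + 0.033306 = 0.195903
Σp_2ᵢ² = 0.3145² + 0.1089² + 0.2742² + 0.0968² + 0.0524² + 0.1532² = 0.098910 + 0.011859 + 0.075186 + 0.009370 + 0.002746 + 0.023470 = 0.221541
O = 0.134502 / √(0.195903 × 0.221541) = 0.134502 / 0.2083280 = 0.6456

0.65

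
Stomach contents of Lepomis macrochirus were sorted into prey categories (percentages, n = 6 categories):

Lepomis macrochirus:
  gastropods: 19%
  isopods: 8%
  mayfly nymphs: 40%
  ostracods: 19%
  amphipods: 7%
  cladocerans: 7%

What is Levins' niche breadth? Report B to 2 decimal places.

Convert percentages to proportions (divide by 100).
Σpᵢ² = 0.19² + 0.08² + 0.40² + 0.19² + 0.07² + 0.07² = 0.0361 + 0.0064 + 0.1600 + 0.0361 + 0.0049 + 0.0049 = 0.2484
B = 1 / 0.2484 = 4.0258

4.03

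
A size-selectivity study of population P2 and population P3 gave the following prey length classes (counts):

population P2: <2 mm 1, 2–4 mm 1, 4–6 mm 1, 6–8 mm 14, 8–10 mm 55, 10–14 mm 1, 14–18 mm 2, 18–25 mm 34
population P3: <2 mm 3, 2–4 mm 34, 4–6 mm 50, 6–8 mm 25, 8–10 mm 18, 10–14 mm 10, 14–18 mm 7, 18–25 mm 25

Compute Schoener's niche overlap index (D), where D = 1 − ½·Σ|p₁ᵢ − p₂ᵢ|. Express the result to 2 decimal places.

0.43

Proportions for population P2 (n=109): 1/109=0.0092, 1/109=0.0092, 1/109=0.0092, 14/109=0.1284, 55/109=0.5046, 1/109=0.0092, 2/109=0.0183, 34/109=0.3119
Proportions for population P3 (n=172): 3/172=0.0174, 34/172=0.1977, 50/172=0.2907, 25/172=0.1453, 18/172=0.1047, 10/172=0.0581, 7/172=0.0407, 25/172=0.1453
Σ|p₁ᵢ − p₂ᵢ| = 0.0082 + 0.1885 + 0.2815 + 0.0169 + 0.3999 + 0.0489 + 0.0224 + 0.1666 = 1.1329
D = 1 − ½ × 1.1329 = 1 − 0.56645 = 0.43355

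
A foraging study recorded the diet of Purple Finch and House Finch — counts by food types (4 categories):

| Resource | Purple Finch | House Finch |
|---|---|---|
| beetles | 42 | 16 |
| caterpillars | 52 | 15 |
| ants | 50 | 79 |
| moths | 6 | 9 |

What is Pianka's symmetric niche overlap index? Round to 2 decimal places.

0.79

Proportions for Purple Finch (n=150): 42/150=0.2800, 52/150=0.3467, 50/150=0.3333, 6/150=0.0400
Proportions for House Finch (n=119): 16/119=0.1345, 15/119=0.1261, 79/119=0.6639, 9/119=0.0756
Σ p₁ᵢp₂ᵢ = 0.037660 + 0.043719 + 0.221278 + 0.003024 = 0.305681
Σp_1ᵢ² = 0.2800² + 0.3467² + 0.3333² + 0.0400² = 0.078400 + 0.120201 + 0.111089 + 0.001600 = 0.311290
Σp_2ᵢ² = 0.1345² + 0.1261² + 0.6639² + 0.0756² = 0.018090 + 0.015901 + 0.440763 + 0.005715 = 0.480469
O = 0.305681 / √(0.311290 × 0.480469) = 0.305681 / 0.3867366 = 0.7904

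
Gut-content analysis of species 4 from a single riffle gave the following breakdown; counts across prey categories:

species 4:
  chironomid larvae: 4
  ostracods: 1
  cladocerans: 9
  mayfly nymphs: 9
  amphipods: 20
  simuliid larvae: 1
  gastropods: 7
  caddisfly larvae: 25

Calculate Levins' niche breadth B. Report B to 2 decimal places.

Proportions for species 4 (n=76): 4/76=0.0526, 1/76=0.0132, 9/76=0.1184, 9/76=0.1184, 20/76=0.2632, 1/76=0.0132, 7/76=0.0921, 25/76=0.3289
Σpᵢ² = 0.0526² + 0.0132² + 0.1184² + 0.1184² + 0.2632² + 0.0132² + 0.0921² + 0.3289² = 0.002767 + 0.000174 + 0.014019 + 0.014019 + 0.069274 + 0.000174 + 0.008482 + 0.108175 = 0.217084
B = 1 / 0.217084 = 4.6065

4.61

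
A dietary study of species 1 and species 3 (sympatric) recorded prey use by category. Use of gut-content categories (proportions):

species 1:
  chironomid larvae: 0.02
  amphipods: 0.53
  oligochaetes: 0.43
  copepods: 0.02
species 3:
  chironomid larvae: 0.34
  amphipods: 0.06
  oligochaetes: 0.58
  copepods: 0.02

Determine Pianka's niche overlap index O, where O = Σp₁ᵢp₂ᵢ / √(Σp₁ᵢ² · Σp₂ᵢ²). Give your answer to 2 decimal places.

0.63

Σ p₁ᵢp₂ᵢ = 0.0068 + 0.0318 + 0.2494 + 0.0004 = 0.2884
Σp_1ᵢ² = 0.02² + 0.53² + 0.43² + 0.02² = 0.0004 + 0.2809 + 0.1849 + 0.0004 = 0.4666
Σp_2ᵢ² = 0.34² + 0.06² + 0.58² + 0.02² = 0.1156 + 0.0036 + 0.3364 + 0.0004 = 0.4560
O = 0.2884 / √(0.4666 × 0.4560) = 0.2884 / 0.46127 = 0.6252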